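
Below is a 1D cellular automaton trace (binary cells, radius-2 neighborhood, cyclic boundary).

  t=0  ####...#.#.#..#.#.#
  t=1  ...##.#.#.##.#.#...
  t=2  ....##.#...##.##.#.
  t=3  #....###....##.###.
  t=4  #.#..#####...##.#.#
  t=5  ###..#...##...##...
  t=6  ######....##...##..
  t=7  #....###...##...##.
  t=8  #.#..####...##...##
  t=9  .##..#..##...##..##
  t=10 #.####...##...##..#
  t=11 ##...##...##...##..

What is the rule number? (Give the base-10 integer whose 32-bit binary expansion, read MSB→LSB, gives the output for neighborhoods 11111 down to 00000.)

  [31] ##### => .  t=0,i=1
  [30] ####. => .  t=0,i=2
  [29] ###.# => .  t=3,i=17
  [28] ###.. => #  t=0,i=3
  [27] ##.## => #  t=2,i=13
  [26] ##.#. => #  t=1,i=5
  [25] ##..# => #  t=5,i=3
  [24] ##... => #  t=0,i=4
  [23] #.### => .  t=0,i=18
  [22] #.##. => .  t=1,i=10
  [21] #.#.# => .  t=0,i=9
  [20] #.#.. => #  t=0,i=11
  [19] #..## => .  t=4,i=4
  [18] #..#. => #  t=0,i=13
  [17] #...# => .  t=0,i=5
  [16] #.... => #  t=1,i=17
  [15] .#### => .  t=0,i=0
  [14] .###. => #  t=3,i=6
  [13] .##.# => #  t=1,i=4
  [12] .##.. => #  t=5,i=10
  [11] .#.## => .  t=0,i=17
  [10] .#.#. => #  t=0,i=8
  [9] .#..# => .  t=0,i=12
  [8] .#... => .  t=1,i=16
  [7] ..### => #  t=3,i=5
  [6] ..##. => .  t=1,i=3
  [5] ..#.# => .  t=0,i=7
  [4] ..#.. => #  t=5,i=5
  [3] ...## => .  t=1,i=2
  [2] ...#. => #  t=0,i=6
  [1] ....# => .  t=1,i=1
  [0] ..... => .  t=1,i=0
  bits 00011111000101010111010010010100 = 521499796

521499796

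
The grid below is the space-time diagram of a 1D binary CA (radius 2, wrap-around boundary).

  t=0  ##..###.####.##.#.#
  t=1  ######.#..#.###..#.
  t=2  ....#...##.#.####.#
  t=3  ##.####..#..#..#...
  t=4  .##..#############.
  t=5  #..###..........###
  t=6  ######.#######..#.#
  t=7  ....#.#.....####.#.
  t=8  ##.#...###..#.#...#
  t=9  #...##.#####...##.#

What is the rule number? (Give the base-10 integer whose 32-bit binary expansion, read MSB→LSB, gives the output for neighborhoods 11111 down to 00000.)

1515154325

  ##### -> .   bit 31 = 0  t=1,i=2
  ####. -> #   bit 30 = 1  t=0,i=10
  ###.# -> .   bit 29 = 0  t=0,i=6
  ###.. -> #   bit 28 = 1  t=0,i=1
  ##.## -> #   bit 27 = 1  t=0,i=7
  ##.#. -> .   bit 26 = 0  t=0,i=15
  ##..# -> #   bit 25 = 1  t=0,i=2
  ##... -> .   bit 24 = 0  t=5,i=6
  #.### -> .   bit 23 = 0  t=0,i=8
  #.##. -> #   bit 22 = 1  t=0,i=13
  #.#.# -> .   bit 21 = 0  t=0,i=16
  #.#.. -> .   bit 20 = 0  t=1,i=7
  #..## -> #   bit 19 = 1  t=0,i=3
  #..#. -> #   bit 18 = 1  t=1,i=9
  #...# -> #   bit 17 = 1  t=2,i=6
  #.... -> #   bit 16 = 1  t=2,i=1
  .#### -> .   bit 15 = 0  t=0,i=9
  .###. -> #   bit 14 = 1  t=0,i=0
  .##.# -> #   bit 13 = 1  t=0,i=14
  .##.. -> .   bit 12 = 0  t=4,i=2
  .#.## -> #   bit 11 = 1  t=0,i=17
  .#.#. -> .   bit 10 = 0  t=7,i=5
  .#..# -> #   bit 9 = 1  t=1,i=8
  .#... -> #   bit 8 = 1  t=2,i=0
  ..### -> #   bit 7 = 1  t=0,i=4
  ..##. -> .   bit 6 = 0  t=2,i=8
  ..#.# -> .   bit 5 = 0  t=1,i=10
  ..#.. -> #   bit 4 = 1  t=2,i=4
  ...## -> .   bit 3 = 0  t=2,i=7
  ...#. -> #   bit 2 = 1  t=2,i=3
  ....# -> .   bit 1 = 0  t=2,i=2
  ..... -> #   bit 0 = 1  t=5,i=8
  bits 01011010010011110110101110010101 = 1515154325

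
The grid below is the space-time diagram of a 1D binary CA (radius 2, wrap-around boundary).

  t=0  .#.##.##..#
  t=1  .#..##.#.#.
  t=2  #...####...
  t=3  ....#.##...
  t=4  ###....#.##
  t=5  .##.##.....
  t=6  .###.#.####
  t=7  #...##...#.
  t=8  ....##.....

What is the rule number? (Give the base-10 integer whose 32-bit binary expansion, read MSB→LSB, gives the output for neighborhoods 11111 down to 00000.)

1545941187

  #####|.  b31=0 t=4,i=0
  ####.|#  b30=1 t=2,i=6
  ###.#|.  b29=0 t=6,i=3
  ###..|#  b28=1 t=2,i=7
  ##.##|#  b27=1 t=0,i=5
  ##.#.|#  b26=1 t=1,i=6
  ##..#|.  b25=0 t=0,i=8
  ##...|.  b24=0 t=2,i=8
  #.###|.  b23=0 t=4,i=9
  #.##.|.  b22=0 t=0,i=3
  #.#.#|#  b21=1 t=0,i=1
  #.#..|.  b20=0 t=1,i=9
  #..##|.  b19=0 t=1,i=3
  #..#.|#  b18=1 t=0,i=9
  #...#|.  b17=0 t=2,i=2
  #....|#  b16=1 t=3,i=9
  .####|.  b15=0 t=2,i=5
  .###.|.  b14=0 t=6,i=2
  .##.#|#  b13=1 t=0,i=4
  .##..|#  b12=1 t=0,i=7
  .#.##|.  b11=0 t=0,i=2
  .#.#.|.  b10=0 t=0,i=0
  .#..#|.  b9=0 t=1,i=2
  .#...|.  b8=0 t=2,i=1
  ..###|#  b7=1 t=2,i=4
  ..##.|#  b6=1 t=1,i=4
  ..#.#|.  b5=0 t=0,i=10
  ..#..|.  b4=0 t=1,i=1
  ...##|.  b3=0 t=2,i=3
  ...#.|.  b2=0 t=2,i=10
  ....#|#  b1=1 t=3,i=2
  .....|#  b0=1 t=3,i=0
  bits 01011100001001010011000011000011 = 1545941187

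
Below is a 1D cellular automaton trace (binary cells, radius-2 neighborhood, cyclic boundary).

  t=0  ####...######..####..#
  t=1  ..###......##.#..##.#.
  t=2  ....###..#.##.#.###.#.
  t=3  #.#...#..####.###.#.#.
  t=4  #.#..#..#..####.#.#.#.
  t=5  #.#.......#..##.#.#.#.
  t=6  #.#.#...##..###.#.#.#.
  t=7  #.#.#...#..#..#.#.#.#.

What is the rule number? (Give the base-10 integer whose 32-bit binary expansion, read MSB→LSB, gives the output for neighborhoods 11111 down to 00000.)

2046371942

  #####|.  b31=0 t=0,i=1
  ####.|#  b30=1 t=0,i=2
  ###.#|#  b29=1 t=2,i=18
  ###..|#  b28=1 t=0,i=3
  ##.##|#  b27=1 t=3,i=13
  ##.#.|.  b26=0 t=1,i=13
  ##..#|.  b25=0 t=0,i=13
  ##...|#  b24=1 t=0,i=4
  #.###|#  b23=1 t=2,i=16
  #.##.|#  b22=1 t=2,i=11
  #.#.#|#  b21=1 t=2,i=14
  #.#..|#  b20=1 t=1,i=14
  #..##|#  b19=1 t=0,i=14
  #..#.|.  b18=0 t=2,i=8
  #...#|.  b17=0 t=0,i=5
  #....|#  b16=1 t=1,i=6
  .####|.  b15=0 t=0,i=0
  .###.|.  b14=0 t=1,i=3
  .##.#|#  b13=1 t=1,i=12
  .##..|.  b12=0 t=6,i=9
  .#.##|#  b11=1 t=2,i=10
  .#.#.|.  b10=0 t=3,i=1
  .#..#|.  b9=0 t=1,i=15
  .#...|.  b8=0 t=1,i=21
  ..###|.  b7=0 t=0,i=7
  ..##.|#  b6=1 t=1,i=11
  ..#.#|#  b5=1 t=2,i=9
  ..#..|.  b4=0 t=3,i=6
  ...##|.  b3=0 t=0,i=6
  ...#.|#  b2=1 t=3,i=5
  ....#|#  b1=1 t=1,i=9
  .....|.  b0=0 t=1,i=7
  bits 01111001111110010010100001100110 = 2046371942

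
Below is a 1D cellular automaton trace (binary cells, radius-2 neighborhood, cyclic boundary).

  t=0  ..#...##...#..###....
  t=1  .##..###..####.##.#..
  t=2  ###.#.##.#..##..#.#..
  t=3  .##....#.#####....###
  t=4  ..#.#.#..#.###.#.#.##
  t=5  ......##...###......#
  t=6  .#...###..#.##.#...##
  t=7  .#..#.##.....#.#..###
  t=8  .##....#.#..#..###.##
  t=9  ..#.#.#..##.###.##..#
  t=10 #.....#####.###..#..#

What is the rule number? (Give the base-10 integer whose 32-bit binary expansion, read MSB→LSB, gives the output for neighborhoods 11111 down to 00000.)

  #####|#  b31=1 t=3,i=11
  ####.|#  b30=1 t=1,i=12
  ###.#|#  b29=1 t=1,i=13
  ###..|#  b28=1 t=0,i=16
  ##.##|.  b27=0 t=1,i=14
  ##.#.|.  b26=0 t=1,i=17
  ##..#|.  b25=0 t=1,i=3
  ##...|.  b24=0 t=0,i=8
  #.###|#  b23=1 t=3,i=9
  #.##.|.  b22=0 t=1,i=15
  #.#.#|.  b21=0 t=2,i=4
  #.#..|#  b20=1 t=1,i=18
  #..##|#  b19=1 t=0,i=13
  #..#.|.  b18=0 t=2,i=15
  #...#|.  b17=0 t=0,i=4
  #....|#  b16=1 t=0,i=18
  .####|.  b15=0 t=1,i=11
  .###.|#  b14=1 t=0,i=15
  .##.#|#  b13=1 t=1,i=16
  .##..|#  b12=1 t=0,i=7
  .#.##|.  b11=0 t=2,i=5
  .#.#.|.  b10=0 t=2,i=17
  .#..#|#  b9=1 t=0,i=12
  .#...|.  b8=0 t=0,i=3
  ..###|.  b7=0 t=0,i=14
  ..##.|#  b6=1 t=0,i=6
  ..#.#|.  b5=0 t=2,i=16
  ..#..|#  b4=1 t=0,i=2
  ...##|#  b3=1 t=0,i=5
  ...#.|#  b2=1 t=0,i=1
  ....#|.  b1=0 t=0,i=0
  .....|.  b0=0 t=0,i=19
  bits 11110000100110010111001001011100 = 4036588124

4036588124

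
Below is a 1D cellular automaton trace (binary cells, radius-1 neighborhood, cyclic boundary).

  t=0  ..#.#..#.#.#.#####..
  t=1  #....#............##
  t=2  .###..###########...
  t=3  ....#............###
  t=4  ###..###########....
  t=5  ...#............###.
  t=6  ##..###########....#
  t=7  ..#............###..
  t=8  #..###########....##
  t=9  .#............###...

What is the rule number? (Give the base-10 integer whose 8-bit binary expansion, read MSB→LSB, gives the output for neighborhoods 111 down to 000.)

17

  ### -> .   bit 7 = 0  t=0,i=14
  ##. -> .   bit 6 = 0  t=0,i=17
  #.# -> .   bit 5 = 0  t=0,i=3
  #.. -> #   bit 4 = 1  t=0,i=5
  .## -> .   bit 3 = 0  t=0,i=13
  .#. -> .   bit 2 = 0  t=0,i=2
  ..# -> .   bit 1 = 0  t=0,i=1
  ... -> #   bit 0 = 1  t=0,i=0
  bits 00010001 = 17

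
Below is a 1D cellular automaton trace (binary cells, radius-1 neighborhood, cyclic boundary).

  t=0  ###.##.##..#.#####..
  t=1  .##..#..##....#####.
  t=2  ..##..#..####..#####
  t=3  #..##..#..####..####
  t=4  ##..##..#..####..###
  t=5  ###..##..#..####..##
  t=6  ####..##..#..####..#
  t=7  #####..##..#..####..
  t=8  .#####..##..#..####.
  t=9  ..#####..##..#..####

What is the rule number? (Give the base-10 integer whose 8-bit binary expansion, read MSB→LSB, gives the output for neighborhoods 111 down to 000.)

  ### -> #   bit 7 = 1  t=0,i=1
  ##. -> #   bit 6 = 1  t=0,i=2
  #.# -> .   bit 5 = 0  t=0,i=3
  #.. -> #   bit 4 = 1  t=0,i=9
  .## -> .   bit 3 = 0  t=0,i=0
  .#. -> .   bit 2 = 0  t=0,i=11
  ..# -> .   bit 1 = 0  t=0,i=10
  ... -> #   bit 0 = 1  t=1,i=11
  bits 11010001 = 209

209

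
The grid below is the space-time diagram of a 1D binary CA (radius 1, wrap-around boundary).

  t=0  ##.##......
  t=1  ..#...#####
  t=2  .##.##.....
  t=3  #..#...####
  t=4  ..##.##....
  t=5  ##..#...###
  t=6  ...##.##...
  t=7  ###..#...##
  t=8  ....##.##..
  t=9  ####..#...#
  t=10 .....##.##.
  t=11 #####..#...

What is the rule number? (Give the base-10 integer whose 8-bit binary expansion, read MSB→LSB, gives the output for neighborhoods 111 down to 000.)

39

  ### -> .   bit 7 = 0  t=1,i=7
  ##. -> .   bit 6 = 0  t=0,i=1
  #.# -> #   bit 5 = 1  t=0,i=2
  #.. -> .   bit 4 = 0  t=0,i=5
  .## -> .   bit 3 = 0  t=0,i=0
  .#. -> #   bit 2 = 1  t=1,i=2
  ..# -> #   bit 1 = 1  t=0,i=10
  ... -> #   bit 0 = 1  t=0,i=6
  bits 00100111 = 39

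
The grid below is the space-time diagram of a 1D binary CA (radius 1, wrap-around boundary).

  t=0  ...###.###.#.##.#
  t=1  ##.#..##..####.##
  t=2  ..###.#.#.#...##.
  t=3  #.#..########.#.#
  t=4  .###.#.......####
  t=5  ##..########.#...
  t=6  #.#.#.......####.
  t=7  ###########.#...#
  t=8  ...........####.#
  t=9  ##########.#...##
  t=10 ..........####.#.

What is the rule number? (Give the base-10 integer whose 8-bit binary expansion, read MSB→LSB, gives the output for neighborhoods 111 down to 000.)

  ###|.  b7=0 t=0,i=4
  ##.|.  b6=0 t=0,i=5
  #.#|#  b5=1 t=0,i=6
  #..|#  b4=1 t=0,i=0
  .##|#  b3=1 t=0,i=3
  .#.|#  b2=1 t=0,i=11
  ..#|.  b1=0 t=0,i=2
  ...|#  b0=1 t=0,i=1
  bits 00111101 = 61

61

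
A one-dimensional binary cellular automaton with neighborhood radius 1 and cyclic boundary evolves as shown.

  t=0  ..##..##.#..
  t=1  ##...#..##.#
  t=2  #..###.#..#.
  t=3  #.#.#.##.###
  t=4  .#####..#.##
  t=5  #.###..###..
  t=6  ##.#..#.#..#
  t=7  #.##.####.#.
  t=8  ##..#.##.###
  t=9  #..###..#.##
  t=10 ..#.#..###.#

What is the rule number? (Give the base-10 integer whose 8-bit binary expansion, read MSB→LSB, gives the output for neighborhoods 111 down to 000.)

167

  nb ###: next=#  (t=1,i=0, bit7=1)
  nb ##.: next=.  (t=0,i=3, bit6=0)
  nb #.#: next=#  (t=0,i=8, bit5=1)
  nb #..: next=.  (t=0,i=4, bit4=0)
  nb .##: next=.  (t=0,i=2, bit3=0)
  nb .#.: next=#  (t=0,i=9, bit2=1)
  nb ..#: next=#  (t=0,i=1, bit1=1)
  nb ...: next=#  (t=0,i=0, bit0=1)
  bits 10100111 = 167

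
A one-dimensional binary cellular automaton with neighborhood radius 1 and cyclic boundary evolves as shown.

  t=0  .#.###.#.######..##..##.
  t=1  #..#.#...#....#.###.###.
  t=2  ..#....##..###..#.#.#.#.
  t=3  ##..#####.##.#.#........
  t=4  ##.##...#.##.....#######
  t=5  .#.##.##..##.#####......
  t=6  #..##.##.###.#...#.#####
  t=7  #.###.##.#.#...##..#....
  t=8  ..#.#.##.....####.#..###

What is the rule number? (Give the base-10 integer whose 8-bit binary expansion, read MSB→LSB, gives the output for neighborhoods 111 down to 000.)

  [7] ### => .  t=0,i=4
  [6] ##. => #  t=0,i=5
  [5] #.# => .  t=0,i=2
  [4] #.. => .  t=0,i=15
  [3] .## => #  t=0,i=3
  [2] .#. => .  t=0,i=1
  [1] ..# => #  t=0,i=0
  [0] ... => #  t=1,i=7
  bits 01001011 = 75

75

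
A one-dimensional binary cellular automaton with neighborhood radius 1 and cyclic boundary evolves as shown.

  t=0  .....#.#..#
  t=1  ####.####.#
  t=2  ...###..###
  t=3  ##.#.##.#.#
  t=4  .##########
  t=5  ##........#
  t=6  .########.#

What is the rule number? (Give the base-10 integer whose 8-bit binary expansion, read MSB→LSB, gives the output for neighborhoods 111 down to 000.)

  ### -> .   bit 7 = 0  t=1,i=0
  ##. -> #   bit 6 = 1  t=1,i=3
  #.# -> #   bit 5 = 1  t=0,i=6
  #.. -> #   bit 4 = 1  t=0,i=0
  .## -> #   bit 3 = 1  t=1,i=5
  .#. -> #   bit 2 = 1  t=0,i=5
  ..# -> .   bit 1 = 0  t=0,i=4
  ... -> #   bit 0 = 1  t=0,i=1
  bits 01111101 = 125

125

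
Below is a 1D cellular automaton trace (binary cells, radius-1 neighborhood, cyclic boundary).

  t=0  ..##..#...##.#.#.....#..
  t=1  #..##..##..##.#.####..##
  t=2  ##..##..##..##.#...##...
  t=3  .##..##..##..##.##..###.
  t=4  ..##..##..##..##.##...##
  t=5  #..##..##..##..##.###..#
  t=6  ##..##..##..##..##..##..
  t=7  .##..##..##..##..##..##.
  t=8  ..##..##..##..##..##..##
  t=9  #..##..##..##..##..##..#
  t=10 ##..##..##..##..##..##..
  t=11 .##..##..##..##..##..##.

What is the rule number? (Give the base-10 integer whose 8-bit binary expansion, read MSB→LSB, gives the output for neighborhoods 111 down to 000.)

  ###|.  b7=0 t=1,i=17
  ##.|#  b6=1 t=0,i=3
  #.#|#  b5=1 t=0,i=12
  #..|#  b4=1 t=0,i=4
  .##|.  b3=0 t=0,i=2
  .#.|.  b2=0 t=0,i=6
  ..#|.  b1=0 t=0,i=1
  ...|#  b0=1 t=0,i=0
  bits 01110001 = 113

113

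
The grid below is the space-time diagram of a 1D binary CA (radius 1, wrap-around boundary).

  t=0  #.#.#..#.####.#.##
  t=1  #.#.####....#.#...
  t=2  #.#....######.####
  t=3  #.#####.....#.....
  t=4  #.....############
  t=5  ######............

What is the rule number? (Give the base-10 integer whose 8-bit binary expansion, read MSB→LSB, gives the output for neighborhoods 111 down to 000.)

  ### -> .   bit 7 = 0  t=0,i=10
  ##. -> #   bit 6 = 1  t=0,i=0
  #.# -> .   bit 5 = 0  t=0,i=1
  #.. -> #   bit 4 = 1  t=0,i=5
  .## -> .   bit 3 = 0  t=0,i=9
  .#. -> #   bit 2 = 1  t=0,i=2
  ..# -> #   bit 1 = 1  t=0,i=6
  ... -> #   bit 0 = 1  t=1,i=9
  bits 01010111 = 87

87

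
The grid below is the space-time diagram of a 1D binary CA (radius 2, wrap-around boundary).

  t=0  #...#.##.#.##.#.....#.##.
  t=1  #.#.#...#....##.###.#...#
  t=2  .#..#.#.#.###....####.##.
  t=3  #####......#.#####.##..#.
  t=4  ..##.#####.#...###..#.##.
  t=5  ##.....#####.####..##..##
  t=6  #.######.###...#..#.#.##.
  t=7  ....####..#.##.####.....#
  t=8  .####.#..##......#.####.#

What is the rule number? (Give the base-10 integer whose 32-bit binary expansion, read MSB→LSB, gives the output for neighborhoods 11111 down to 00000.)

  nb #####: next=#  (t=3,i=2, bit31=1)
  nb ####.: next=#  (t=2,i=19, bit30=1)
  nb ###.#: next=#  (t=1,i=18, bit29=1)
  nb ###..: next=.  (t=2,i=12, bit28=0)
  nb ##.##: next=.  (t=1,i=15, bit27=0)
  nb ##.#.: next=#  (t=0,i=8, bit26=1)
  nb ##..#: next=.  (t=2,i=24, bit25=0)
  nb ##...: next=#  (t=2,i=13, bit24=1)
  nb #.###: next=.  (t=1,i=16, bit23=0)
  nb #.##.: next=.  (t=0,i=6, bit22=0)
  nb #.#.#: next=.  (t=0,i=9, bit21=0)
  nb #.#..: next=#  (t=0,i=0, bit20=1)
  nb #..##: next=#  (t=5,i=18, bit19=1)
  nb #..#.: next=#  (t=2,i=0, bit18=1)
  nb #...#: next=#  (t=0,i=2, bit17=1)
  nb #....: next=#  (t=0,i=16, bit16=1)
  nb .####: next=.  (t=2,i=18, bit15=0)
  nb .###.: next=#  (t=1,i=17, bit14=1)
  nb .##.#: next=.  (t=0,i=7, bit13=0)
  nb .##..: next=#  (t=2,i=23, bit12=1)
  nb .#.##: next=.  (t=0,i=5, bit11=0)
  nb .#.#.: next=.  (t=1,i=3, bit10=0)
  nb .#..#: next=#  (t=2,i=2, bit9=1)
  nb .#...: next=.  (t=0,i=1, bit8=0)
  nb ..###: next=#  (t=2,i=17, bit7=1)
  nb ..##.: next=.  (t=1,i=13, bit6=0)
  nb ..#.#: next=#  (t=0,i=4, bit5=1)
  nb ..#..: next=#  (t=1,i=8, bit4=1)
  nb ...##: next=#  (t=1,i=12, bit3=1)
  nb ...#.: next=.  (t=0,i=3, bit2=0)
  nb ....#: next=#  (t=0,i=18, bit1=1)
  nb .....: next=#  (t=0,i=17, bit0=1)
  bits 11100101000111110101001010111011 = 3844035259

3844035259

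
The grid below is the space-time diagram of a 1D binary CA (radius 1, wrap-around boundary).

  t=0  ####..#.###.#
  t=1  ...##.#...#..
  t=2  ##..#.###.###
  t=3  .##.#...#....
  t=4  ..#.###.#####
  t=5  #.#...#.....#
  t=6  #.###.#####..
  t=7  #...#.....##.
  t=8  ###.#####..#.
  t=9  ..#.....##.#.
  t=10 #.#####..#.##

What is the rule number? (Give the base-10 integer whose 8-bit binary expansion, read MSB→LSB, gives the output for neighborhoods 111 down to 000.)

85

  ###|.  b7=0 t=0,i=0
  ##.|#  b6=1 t=0,i=3
  #.#|.  b5=0 t=0,i=7
  #..|#  b4=1 t=0,i=4
  .##|.  b3=0 t=0,i=8
  .#.|#  b2=1 t=0,i=6
  ..#|.  b1=0 t=0,i=5
  ...|#  b0=1 t=1,i=0
  bits 01010101 = 85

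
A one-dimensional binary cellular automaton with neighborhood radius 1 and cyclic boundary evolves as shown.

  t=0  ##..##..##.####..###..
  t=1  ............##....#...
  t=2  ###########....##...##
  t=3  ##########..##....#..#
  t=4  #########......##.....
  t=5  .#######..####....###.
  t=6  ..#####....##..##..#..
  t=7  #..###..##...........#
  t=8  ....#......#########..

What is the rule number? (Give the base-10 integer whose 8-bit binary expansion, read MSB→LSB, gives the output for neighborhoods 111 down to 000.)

129

  nb ###: next=#  (t=0,i=12, bit7=1)
  nb ##.: next=.  (t=0,i=1, bit6=0)
  nb #.#: next=.  (t=0,i=10, bit5=0)
  nb #..: next=.  (t=0,i=2, bit4=0)
  nb .##: next=.  (t=0,i=0, bit3=0)
  nb .#.: next=.  (t=1,i=18, bit2=0)
  nb ..#: next=.  (t=0,i=3, bit1=0)
  nb ...: next=#  (t=1,i=0, bit0=1)
  bits 10000001 = 129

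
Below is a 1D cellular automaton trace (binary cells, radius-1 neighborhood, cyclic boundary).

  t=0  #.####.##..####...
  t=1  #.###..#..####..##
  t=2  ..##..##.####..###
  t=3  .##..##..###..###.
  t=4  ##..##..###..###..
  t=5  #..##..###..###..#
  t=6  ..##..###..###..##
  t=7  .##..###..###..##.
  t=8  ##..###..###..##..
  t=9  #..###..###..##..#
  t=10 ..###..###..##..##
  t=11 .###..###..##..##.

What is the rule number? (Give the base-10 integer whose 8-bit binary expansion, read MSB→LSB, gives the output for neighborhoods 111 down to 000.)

  [7] ### => #  t=0,i=3
  [6] ##. => .  t=0,i=5
  [5] #.# => .  t=0,i=1
  [4] #.. => .  t=0,i=9
  [3] .## => #  t=0,i=2
  [2] .#. => #  t=0,i=0
  [1] ..# => #  t=0,i=10
  [0] ... => #  t=0,i=16
  bits 10001111 = 143

143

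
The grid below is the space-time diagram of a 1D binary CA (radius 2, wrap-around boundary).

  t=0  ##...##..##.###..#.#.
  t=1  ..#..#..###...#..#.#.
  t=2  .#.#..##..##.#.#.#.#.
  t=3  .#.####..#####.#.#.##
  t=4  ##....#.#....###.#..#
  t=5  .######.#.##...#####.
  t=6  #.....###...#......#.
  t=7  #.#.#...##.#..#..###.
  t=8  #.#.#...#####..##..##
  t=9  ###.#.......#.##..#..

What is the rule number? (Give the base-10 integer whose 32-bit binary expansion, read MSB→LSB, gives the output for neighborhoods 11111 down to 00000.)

  [31] ##### => .  t=3,i=11
  [30] ####. => .  t=3,i=5
  [29] ###.# => #  t=3,i=13
  [28] ###.. => #  t=0,i=14
  [27] ##.## => .  t=0,i=11
  [26] ##.#. => #  t=2,i=12
  [25] ##..# => .  t=0,i=7
  [24] ##... => #  t=0,i=2
  [23] #.### => .  t=0,i=12
  [22] #.##. => .  t=0,i=0
  [21] #.#.# => #  t=0,i=19
  [20] #.#.. => #  t=1,i=19
  [19] #..## => #  t=0,i=8
  [18] #..#. => .  t=0,i=16
  [17] #...# => .  t=0,i=3
  [16] #.... => #  t=4,i=3
  [15] .#### => .  t=3,i=4
  [14] .###. => .  t=0,i=13
  [13] .##.# => #  t=0,i=10
  [12] .##.. => .  t=0,i=1
  [11] .#.## => .  t=0,i=20
  [10] .#.#. => .  t=0,i=18
  [9] .#..# => #  t=1,i=3
  [8] .#... => .  t=1,i=20
  [7] ..### => .  t=1,i=8
  [6] ..##. => #  t=0,i=5
  [5] ..#.# => #  t=0,i=17
  [4] ..#.. => .  t=1,i=2
  [3] ...## => .  t=0,i=4
  [2] ...#. => #  t=1,i=1
  [1] ....# => #  t=4,i=4
  [0] ..... => .  t=6,i=3
  bits 00110101001110010010001001100110 = 892936806

892936806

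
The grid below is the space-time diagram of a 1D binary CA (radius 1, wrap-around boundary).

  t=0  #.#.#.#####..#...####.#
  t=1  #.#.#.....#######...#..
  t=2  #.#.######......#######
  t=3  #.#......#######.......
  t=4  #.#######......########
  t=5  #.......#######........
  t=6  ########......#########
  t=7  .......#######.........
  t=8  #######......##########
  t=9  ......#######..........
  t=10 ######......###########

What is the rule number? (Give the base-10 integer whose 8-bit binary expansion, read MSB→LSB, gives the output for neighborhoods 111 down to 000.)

  ###|.  b7=0 t=0,i=7
  ##.|#  b6=1 t=0,i=0
  #.#|.  b5=0 t=0,i=1
  #..|#  b4=1 t=0,i=11
  .##|.  b3=0 t=0,i=6
  .#.|#  b2=1 t=0,i=2
  ..#|#  b1=1 t=0,i=12
  ...|#  b0=1 t=0,i=15
  bits 01010111 = 87

87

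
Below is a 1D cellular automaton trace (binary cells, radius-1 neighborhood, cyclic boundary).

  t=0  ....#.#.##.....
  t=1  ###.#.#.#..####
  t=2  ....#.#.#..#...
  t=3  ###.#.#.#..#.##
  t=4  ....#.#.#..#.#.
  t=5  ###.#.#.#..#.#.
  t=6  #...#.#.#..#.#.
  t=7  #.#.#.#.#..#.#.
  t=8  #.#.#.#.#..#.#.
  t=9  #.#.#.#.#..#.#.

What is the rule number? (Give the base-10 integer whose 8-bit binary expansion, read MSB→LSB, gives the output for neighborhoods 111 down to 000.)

  ###|.  b7=0 t=1,i=0
  ##.|.  b6=0 t=0,i=9
  #.#|.  b5=0 t=0,i=5
  #..|.  b4=0 t=0,i=10
  .##|#  b3=1 t=0,i=8
  .#.|#  b2=1 t=0,i=4
  ..#|.  b1=0 t=0,i=3
  ...|#  b0=1 t=0,i=0
  bits 00001101 = 13

13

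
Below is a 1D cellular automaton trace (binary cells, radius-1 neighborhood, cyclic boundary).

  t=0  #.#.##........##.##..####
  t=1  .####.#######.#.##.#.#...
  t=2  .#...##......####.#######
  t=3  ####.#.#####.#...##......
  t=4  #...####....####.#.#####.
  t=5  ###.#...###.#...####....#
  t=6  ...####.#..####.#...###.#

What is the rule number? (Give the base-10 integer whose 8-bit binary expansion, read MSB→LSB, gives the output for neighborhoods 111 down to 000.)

61

  ### -> .   bit 7 = 0  t=0,i=22
  ##. -> .   bit 6 = 0  t=0,i=0
  #.# -> #   bit 5 = 1  t=0,i=1
  #.. -> #   bit 4 = 1  t=0,i=6
  .## -> #   bit 3 = 1  t=0,i=4
  .#. -> #   bit 2 = 1  t=0,i=2
  ..# -> .   bit 1 = 0  t=0,i=13
  ... -> #   bit 0 = 1  t=0,i=7
  bits 00111101 = 61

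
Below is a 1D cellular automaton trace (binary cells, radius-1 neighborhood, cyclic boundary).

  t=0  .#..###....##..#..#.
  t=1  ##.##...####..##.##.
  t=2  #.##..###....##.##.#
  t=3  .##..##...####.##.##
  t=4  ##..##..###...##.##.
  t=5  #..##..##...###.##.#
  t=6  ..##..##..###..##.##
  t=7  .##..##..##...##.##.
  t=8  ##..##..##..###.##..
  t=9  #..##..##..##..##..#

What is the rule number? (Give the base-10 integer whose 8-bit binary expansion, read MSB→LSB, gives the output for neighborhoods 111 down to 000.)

47

  ### -> .   bit 7 = 0  t=0,i=5
  ##. -> .   bit 6 = 0  t=0,i=6
  #.# -> #   bit 5 = 1  t=1,i=2
  #.. -> .   bit 4 = 0  t=0,i=2
  .## -> #   bit 3 = 1  t=0,i=4
  .#. -> #   bit 2 = 1  t=0,i=1
  ..# -> #   bit 1 = 1  t=0,i=0
  ... -> #   bit 0 = 1  t=0,i=8
  bits 00101111 = 47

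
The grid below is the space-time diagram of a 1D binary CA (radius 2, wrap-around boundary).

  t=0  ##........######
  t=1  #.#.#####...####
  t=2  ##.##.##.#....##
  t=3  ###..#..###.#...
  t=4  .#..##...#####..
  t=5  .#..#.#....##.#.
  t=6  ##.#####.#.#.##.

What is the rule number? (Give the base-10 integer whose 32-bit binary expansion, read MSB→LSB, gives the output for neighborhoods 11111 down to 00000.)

  #####|#  b31=1 t=0,i=12
  ####.|#  b30=1 t=0,i=0
  ###.#|#  b29=1 t=1,i=0
  ###..|.  b28=0 t=0,i=1
  ##.##|#  b27=1 t=2,i=2
  ##.#.|#  b26=1 t=1,i=1
  ##..#|.  b25=0 t=3,i=3
  ##...|#  b24=1 t=0,i=2
  #.###|#  b23=1 t=1,i=4
  #.##.|.  b22=0 t=2,i=3
  #.#.#|.  b21=0 t=1,i=2
  #.#..|#  b20=1 t=2,i=9
  #..##|.  b19=0 t=3,i=7
  #..#.|#  b18=1 t=3,i=4
  #...#|.  b17=0 t=1,i=10
  #....|.  b16=0 t=0,i=3
  .####|.  b15=0 t=0,i=11
  .###.|#  b14=1 t=3,i=1
  .##.#|.  b13=0 t=2,i=4
  .##..|.  b12=0 t=4,i=5
  .#.##|#  b11=1 t=1,i=3
  .#.#.|#  b10=1 t=5,i=5
  .#..#|.  b9=0 t=3,i=6
  .#...|#  b8=1 t=2,i=10
  ..###|.  b7=0 t=0,i=10
  ..##.|#  b6=1 t=4,i=4
  ..#.#|#  b5=1 t=5,i=4
  ..#..|#  b4=1 t=3,i=5
  ...##|.  b3=0 t=0,i=9
  ...#.|.  b2=0 t=4,i=0
  ....#|#  b1=1 t=0,i=8
  .....|#  b0=1 t=0,i=4
  bits 11101101100101000100110101110011 = 3985919347

3985919347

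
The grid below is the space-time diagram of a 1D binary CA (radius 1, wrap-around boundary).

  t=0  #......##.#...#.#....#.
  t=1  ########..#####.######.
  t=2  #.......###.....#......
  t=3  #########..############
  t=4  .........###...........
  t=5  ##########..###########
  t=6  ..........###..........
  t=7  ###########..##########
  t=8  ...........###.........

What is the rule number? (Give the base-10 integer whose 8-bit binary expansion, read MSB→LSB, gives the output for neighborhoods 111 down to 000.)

31

  [7] ### => .  t=1,i=1
  [6] ##. => .  t=0,i=8
  [5] #.# => .  t=0,i=9
  [4] #.. => #  t=0,i=1
  [3] .## => #  t=0,i=7
  [2] .#. => #  t=0,i=0
  [1] ..# => #  t=0,i=6
  [0] ... => #  t=0,i=2
  bits 00011111 = 31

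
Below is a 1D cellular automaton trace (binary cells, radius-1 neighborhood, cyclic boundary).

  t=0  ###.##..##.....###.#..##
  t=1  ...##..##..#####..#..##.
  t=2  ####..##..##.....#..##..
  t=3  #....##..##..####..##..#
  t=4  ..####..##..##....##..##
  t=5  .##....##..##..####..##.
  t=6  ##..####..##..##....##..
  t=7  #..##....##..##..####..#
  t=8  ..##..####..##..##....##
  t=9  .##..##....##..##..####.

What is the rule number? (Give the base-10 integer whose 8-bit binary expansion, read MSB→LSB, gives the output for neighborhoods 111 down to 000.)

43

  [7] ### => .  t=0,i=0
  [6] ##. => .  t=0,i=2
  [5] #.# => #  t=0,i=3
  [4] #.. => .  t=0,i=6
  [3] .## => #  t=0,i=4
  [2] .#. => .  t=0,i=19
  [1] ..# => #  t=0,i=7
  [0] ... => #  t=0,i=11
  bits 00101011 = 43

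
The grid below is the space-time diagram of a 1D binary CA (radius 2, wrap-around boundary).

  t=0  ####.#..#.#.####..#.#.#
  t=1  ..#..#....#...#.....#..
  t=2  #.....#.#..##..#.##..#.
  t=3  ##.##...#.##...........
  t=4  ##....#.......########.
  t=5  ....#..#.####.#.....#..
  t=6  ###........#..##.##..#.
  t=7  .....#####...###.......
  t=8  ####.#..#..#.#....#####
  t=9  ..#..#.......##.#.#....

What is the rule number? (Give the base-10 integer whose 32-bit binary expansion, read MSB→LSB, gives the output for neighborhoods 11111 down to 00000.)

1077551555

  nb #####: next=.  (t=0,i=1, bit31=0)
  nb ####.: next=#  (t=0,i=2, bit30=1)
  nb ###.#: next=.  (t=0,i=3, bit29=0)
  nb ###..: next=.  (t=0,i=15, bit28=0)
  nb ##.##: next=.  (t=3,i=2, bit27=0)
  nb ##.#.: next=.  (t=0,i=4, bit26=0)
  nb ##..#: next=.  (t=0,i=16, bit25=0)
  nb ##...: next=.  (t=3,i=5, bit24=0)
  nb #.###: next=.  (t=0,i=12, bit23=0)
  nb #.##.: next=.  (t=2,i=17, bit22=0)
  nb #.#.#: next=#  (t=0,i=10, bit21=1)
  nb #.#..: next=#  (t=0,i=5, bit20=1)
  nb #..##: next=#  (t=2,i=10, bit19=1)
  nb #..#.: next=.  (t=0,i=7, bit18=0)
  nb #...#: next=#  (t=1,i=12, bit17=1)
  nb #....: next=.  (t=1,i=7, bit16=0)
  nb .####: next=.  (t=0,i=0, bit15=0)
  nb .###.: next=.  (t=6,i=1, bit14=0)
  nb .##.#: next=#  (t=3,i=1, bit13=1)
  nb .##..: next=.  (t=2,i=12, bit12=0)
  nb .#.##: next=.  (t=0,i=11, bit11=0)
  nb .#.#.: next=.  (t=0,i=9, bit10=0)
  nb .#..#: next=.  (t=0,i=6, bit9=0)
  nb .#...: next=#  (t=1,i=6, bit8=1)
  nb ..###: next=#  (t=4,i=14, bit7=1)
  nb ..##.: next=#  (t=2,i=11, bit6=1)
  nb ..#.#: next=.  (t=0,i=8, bit5=0)
  nb ..#..: next=.  (t=1,i=2, bit4=0)
  nb ...##: next=.  (t=3,i=22, bit3=0)
  nb ...#.: next=.  (t=1,i=1, bit2=0)
  nb ....#: next=#  (t=1,i=0, bit1=1)
  nb .....: next=#  (t=1,i=17, bit0=1)
  bits 01000000001110100010000111000011 = 1077551555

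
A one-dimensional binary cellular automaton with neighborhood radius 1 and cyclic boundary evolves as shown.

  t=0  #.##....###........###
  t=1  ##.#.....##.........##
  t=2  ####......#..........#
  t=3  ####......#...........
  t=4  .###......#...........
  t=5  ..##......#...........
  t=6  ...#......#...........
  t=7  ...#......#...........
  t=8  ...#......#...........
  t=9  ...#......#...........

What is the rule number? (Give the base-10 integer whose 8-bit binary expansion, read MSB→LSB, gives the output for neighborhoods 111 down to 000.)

  [7] ### => #  t=0,i=9
  [6] ##. => #  t=0,i=0
  [5] #.# => #  t=0,i=1
  [4] #.. => .  t=0,i=4
  [3] .## => .  t=0,i=2
  [2] .#. => #  t=1,i=3
  [1] ..# => .  t=0,i=7
  [0] ... => .  t=0,i=5
  bits 11100100 = 228

228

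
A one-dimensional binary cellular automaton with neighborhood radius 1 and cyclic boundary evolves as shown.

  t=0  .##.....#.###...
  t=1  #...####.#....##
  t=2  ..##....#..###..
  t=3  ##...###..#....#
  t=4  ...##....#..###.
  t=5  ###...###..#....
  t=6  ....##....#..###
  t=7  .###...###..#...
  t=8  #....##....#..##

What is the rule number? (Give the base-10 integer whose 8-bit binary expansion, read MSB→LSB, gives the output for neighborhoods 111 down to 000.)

  ### -> .   bit 7 = 0  t=0,i=11
  ##. -> .   bit 6 = 0  t=0,i=2
  #.# -> #   bit 5 = 1  t=0,i=9
  #.. -> .   bit 4 = 0  t=0,i=3
  .## -> .   bit 3 = 0  t=0,i=1
  .#. -> .   bit 2 = 0  t=0,i=8
  ..# -> #   bit 1 = 1  t=0,i=0
  ... -> #   bit 0 = 1  t=0,i=4
  bits 00100011 = 35

35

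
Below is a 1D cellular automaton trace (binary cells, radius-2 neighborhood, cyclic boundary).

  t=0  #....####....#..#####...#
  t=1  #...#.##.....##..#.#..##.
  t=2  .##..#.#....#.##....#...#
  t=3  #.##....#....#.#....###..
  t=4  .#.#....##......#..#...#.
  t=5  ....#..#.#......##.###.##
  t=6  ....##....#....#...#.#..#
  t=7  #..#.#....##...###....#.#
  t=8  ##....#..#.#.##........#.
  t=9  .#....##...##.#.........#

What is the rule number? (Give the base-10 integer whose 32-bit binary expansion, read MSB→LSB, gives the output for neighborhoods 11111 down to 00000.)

1721932568

  nb #####: next=.  (t=0,i=18, bit31=0)
  nb ####.: next=#  (t=0,i=7, bit30=1)
  nb ###.#: next=#  (t=5,i=21, bit29=1)
  nb ###..: next=.  (t=0,i=8, bit28=0)
  nb ##.##: next=.  (t=5,i=18, bit27=0)
  nb ##.#.: next=#  (t=1,i=24, bit26=1)
  nb ##..#: next=#  (t=1,i=15, bit25=1)
  nb ##...: next=.  (t=0,i=1, bit24=0)
  nb #.###: next=#  (t=5,i=19, bit23=1)
  nb #.##.: next=.  (t=1,i=6, bit22=0)
  nb #.#.#: next=#  (t=8,i=11, bit21=1)
  nb #.#..: next=.  (t=1,i=0, bit20=0)
  nb #..##: next=.  (t=0,i=15, bit19=0)
  nb #..#.: next=.  (t=1,i=16, bit18=0)
  nb #...#: next=#  (t=0,i=22, bit17=1)
  nb #....: next=.  (t=0,i=2, bit16=0)
  nb .####: next=#  (t=0,i=6, bit15=1)
  nb .###.: next=.  (t=3,i=21, bit14=0)
  nb .##.#: next=.  (t=1,i=23, bit13=0)
  nb .##..: next=#  (t=0,i=0, bit12=1)
  nb .#.##: next=#  (t=1,i=5, bit11=1)
  nb .#.#.: next=.  (t=1,i=18, bit10=0)
  nb .#..#: next=#  (t=0,i=14, bit9=1)
  nb .#...: next=#  (t=1,i=1, bit8=1)
  nb ..###: next=.  (t=0,i=5, bit7=0)
  nb ..##.: next=.  (t=0,i=24, bit6=0)
  nb ..#.#: next=.  (t=1,i=4, bit5=0)
  nb ..#..: next=#  (t=0,i=13, bit4=1)
  nb ...##: next=#  (t=0,i=4, bit3=1)
  nb ...#.: next=.  (t=0,i=12, bit2=0)
  nb ....#: next=.  (t=0,i=3, bit1=0)
  nb .....: next=.  (t=1,i=10, bit0=0)
  bits 01100110101000101001101100011000 = 1721932568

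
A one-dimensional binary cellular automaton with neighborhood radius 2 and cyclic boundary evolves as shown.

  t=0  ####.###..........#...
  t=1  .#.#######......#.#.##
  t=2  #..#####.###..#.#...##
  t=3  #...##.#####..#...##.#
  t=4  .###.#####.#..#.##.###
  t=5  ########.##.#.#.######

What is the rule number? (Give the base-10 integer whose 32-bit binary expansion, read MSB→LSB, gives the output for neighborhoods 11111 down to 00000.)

3183731258

  #####|#  b31=1 t=1,i=5
  ####.|.  b30=0 t=0,i=2
  ###.#|#  b29=1 t=0,i=3
  ###..|#  b28=1 t=0,i=7
  ##.##|#  b27=1 t=0,i=4
  ##.#.|#  b26=1 t=1,i=0
  ##..#|.  b25=0 t=2,i=1
  ##...|#  b24=1 t=0,i=8
  #.###|#  b23=1 t=0,i=5
  #.##.|#  b22=1 t=1,i=20
  #.#.#|.  b21=0 t=1,i=1
  #.#..|.  b20=0 t=2,i=16
  #..##|.  b19=0 t=2,i=2
  #..#.|.  b18=0 t=2,i=13
  #...#|#  b17=1 t=0,i=20
  #....|#  b16=1 t=0,i=9
  .####|#  b15=1 t=0,i=1
  .###.|#  b14=1 t=0,i=6
  .##.#|#  b13=1 t=1,i=21
  .##..|.  b12=0 t=3,i=0
  .#.##|.  b11=0 t=1,i=2
  .#.#.|.  b10=0 t=1,i=17
  .#..#|#  b9=1 t=4,i=12
  .#...|.  b8=0 t=0,i=19
  ..###|.  b7=0 t=0,i=0
  ..##.|.  b6=0 t=3,i=4
  ..#.#|#  b5=1 t=1,i=16
  ..#..|#  b4=1 t=0,i=18
  ...##|#  b3=1 t=0,i=21
  ...#.|.  b2=0 t=0,i=17
  ....#|#  b1=1 t=0,i=16
  .....|.  b0=0 t=0,i=10
  bits 10111101110000111110001000111010 = 3183731258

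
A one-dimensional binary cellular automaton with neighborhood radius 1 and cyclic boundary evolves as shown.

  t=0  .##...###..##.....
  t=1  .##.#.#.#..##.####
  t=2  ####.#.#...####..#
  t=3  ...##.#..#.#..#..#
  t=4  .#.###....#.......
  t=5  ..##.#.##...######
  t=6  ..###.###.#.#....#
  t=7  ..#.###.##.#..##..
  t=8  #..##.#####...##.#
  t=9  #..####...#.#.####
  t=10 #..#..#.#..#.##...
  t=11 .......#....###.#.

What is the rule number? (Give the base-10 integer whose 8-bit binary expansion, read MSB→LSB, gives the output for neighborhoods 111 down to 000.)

105

  [7] ### => .  t=0,i=7
  [6] ##. => #  t=0,i=2
  [5] #.# => #  t=1,i=0
  [4] #.. => .  t=0,i=3
  [3] .## => #  t=0,i=1
  [2] .#. => .  t=1,i=4
  [1] ..# => .  t=0,i=0
  [0] ... => #  t=0,i=4
  bits 01101001 = 105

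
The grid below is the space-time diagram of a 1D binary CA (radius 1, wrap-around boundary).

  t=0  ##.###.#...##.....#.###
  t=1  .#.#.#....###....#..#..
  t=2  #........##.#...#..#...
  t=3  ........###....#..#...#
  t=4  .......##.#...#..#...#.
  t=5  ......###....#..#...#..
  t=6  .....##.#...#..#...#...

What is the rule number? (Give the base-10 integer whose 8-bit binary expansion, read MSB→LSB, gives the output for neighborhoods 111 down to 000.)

  ###|.  b7=0 t=0,i=0
  ##.|#  b6=1 t=0,i=1
  #.#|.  b5=0 t=0,i=2
  #..|.  b4=0 t=0,i=8
  .##|#  b3=1 t=0,i=3
  .#.|.  b2=0 t=0,i=7
  ..#|#  b1=1 t=0,i=10
  ...|.  b0=0 t=0,i=9
  bits 01001010 = 74

74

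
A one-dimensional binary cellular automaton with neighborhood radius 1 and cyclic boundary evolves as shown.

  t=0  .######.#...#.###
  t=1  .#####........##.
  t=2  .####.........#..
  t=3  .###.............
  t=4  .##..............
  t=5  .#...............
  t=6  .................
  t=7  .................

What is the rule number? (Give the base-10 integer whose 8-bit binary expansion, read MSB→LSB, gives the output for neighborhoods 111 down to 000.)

  nb ###: next=#  (t=0,i=2, bit7=1)
  nb ##.: next=.  (t=0,i=6, bit6=0)
  nb #.#: next=.  (t=0,i=0, bit5=0)
  nb #..: next=.  (t=0,i=9, bit4=0)
  nb .##: next=#  (t=0,i=1, bit3=1)
  nb .#.: next=.  (t=0,i=8, bit2=0)
  nb ..#: next=.  (t=0,i=11, bit1=0)
  nb ...: next=.  (t=0,i=10, bit0=0)
  bits 10001000 = 136

136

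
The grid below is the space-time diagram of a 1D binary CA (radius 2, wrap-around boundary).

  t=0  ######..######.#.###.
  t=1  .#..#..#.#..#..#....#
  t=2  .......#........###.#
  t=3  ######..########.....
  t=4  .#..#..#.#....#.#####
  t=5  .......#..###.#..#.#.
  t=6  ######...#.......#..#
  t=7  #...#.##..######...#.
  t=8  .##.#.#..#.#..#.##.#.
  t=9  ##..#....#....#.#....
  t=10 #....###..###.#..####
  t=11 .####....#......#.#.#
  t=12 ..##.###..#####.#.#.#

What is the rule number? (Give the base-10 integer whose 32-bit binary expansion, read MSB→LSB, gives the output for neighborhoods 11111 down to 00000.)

1231782251

  ##### -> .   bit 31 = 0  t=0,i=2
  ####. -> #   bit 30 = 1  t=0,i=4
  ###.# -> .   bit 29 = 0  t=0,i=13
  ###.. -> .   bit 28 = 0  t=0,i=5
  ##.## -> #   bit 27 = 1  t=0,i=20
  ##.#. -> .   bit 26 = 0  t=0,i=14
  ##..# -> .   bit 25 = 0  t=0,i=6
  ##... -> #   bit 24 = 1  t=3,i=16
  #.### -> .   bit 23 = 0  t=0,i=0
  #.##. -> #   bit 22 = 1  t=7,i=6
  #.#.# -> #   bit 21 = 1  t=0,i=15
  #.#.. -> .   bit 20 = 0  t=1,i=1
  #..## -> #   bit 19 = 1  t=0,i=7
  #..#. -> .   bit 18 = 0  t=1,i=3
  #...# -> #   bit 17 = 1  t=6,i=7
  #.... -> #   bit 16 = 1  t=1,i=17
  .#### -> #   bit 15 = 1  t=0,i=1
  .###. -> .   bit 14 = 0  t=0,i=18
  .##.# -> .   bit 13 = 0  t=8,i=2
  .##.. -> .   bit 12 = 0  t=7,i=7
  .#.## -> .   bit 11 = 0  t=0,i=16
  .#.#. -> .   bit 10 = 0  t=1,i=0
  .#..# -> .   bit 9 = 0  t=1,i=2
  .#... -> #   bit 8 = 1  t=1,i=16
  ..### -> .   bit 7 = 0  t=0,i=8
  ..##. -> #   bit 6 = 1  t=8,i=1
  ..#.# -> #   bit 5 = 1  t=1,i=7
  ..#.. -> .   bit 4 = 0  t=1,i=4
  ...## -> #   bit 3 = 1  t=2,i=15
  ...#. -> .   bit 2 = 0  t=1,i=19
  ....# -> #   bit 1 = 1  t=1,i=18
  ..... -> #   bit 0 = 1  t=2,i=2
  bits 01001001011010111000000101101011 = 1231782251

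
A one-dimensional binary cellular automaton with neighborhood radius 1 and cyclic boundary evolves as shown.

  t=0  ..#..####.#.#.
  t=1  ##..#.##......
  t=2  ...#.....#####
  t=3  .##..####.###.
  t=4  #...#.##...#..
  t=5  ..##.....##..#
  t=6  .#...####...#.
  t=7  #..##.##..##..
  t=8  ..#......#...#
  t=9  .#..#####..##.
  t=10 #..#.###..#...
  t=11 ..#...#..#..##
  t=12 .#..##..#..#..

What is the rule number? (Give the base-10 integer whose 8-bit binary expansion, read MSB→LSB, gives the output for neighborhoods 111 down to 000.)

131

  ###|#  b7=1 t=0,i=6
  ##.|.  b6=0 t=0,i=8
  #.#|.  b5=0 t=0,i=9
  #..|.  b4=0 t=0,i=3
  .##|.  b3=0 t=0,i=5
  .#.|.  b2=0 t=0,i=2
  ..#|#  b1=1 t=0,i=1
  ...|#  b0=1 t=0,i=0
  bits 10000011 = 131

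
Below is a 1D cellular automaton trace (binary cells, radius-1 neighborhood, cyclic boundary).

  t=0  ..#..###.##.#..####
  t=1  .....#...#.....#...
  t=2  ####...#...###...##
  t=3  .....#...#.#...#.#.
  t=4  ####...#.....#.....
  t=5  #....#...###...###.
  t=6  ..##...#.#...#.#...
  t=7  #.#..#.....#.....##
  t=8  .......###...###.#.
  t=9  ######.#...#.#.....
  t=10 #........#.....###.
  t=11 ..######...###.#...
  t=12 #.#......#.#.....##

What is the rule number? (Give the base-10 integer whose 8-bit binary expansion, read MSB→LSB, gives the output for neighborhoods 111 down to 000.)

  nb ###: next=.  (t=0,i=6, bit7=0)
  nb ##.: next=.  (t=0,i=7, bit6=0)
  nb #.#: next=.  (t=0,i=8, bit5=0)
  nb #..: next=.  (t=0,i=0, bit4=0)
  nb .##: next=#  (t=0,i=5, bit3=1)
  nb .#.: next=.  (t=0,i=2, bit2=0)
  nb ..#: next=.  (t=0,i=1, bit1=0)
  nb ...: next=#  (t=1,i=0, bit0=1)
  bits 00001001 = 9

9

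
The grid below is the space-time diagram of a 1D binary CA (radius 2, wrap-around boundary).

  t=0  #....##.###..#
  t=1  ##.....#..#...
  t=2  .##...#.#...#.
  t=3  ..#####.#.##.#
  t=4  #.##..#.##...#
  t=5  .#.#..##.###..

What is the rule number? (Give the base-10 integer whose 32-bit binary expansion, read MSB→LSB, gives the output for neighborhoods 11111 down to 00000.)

  [31] ##### => .  t=3,i=4
  [30] ####. => .  t=3,i=5
  [29] ###.# => #  t=3,i=6
  [28] ###.. => #  t=0,i=10
  [27] ##.## => #  t=0,i=7
  [26] ##.#. => .  t=3,i=7
  [25] ##..# => .  t=0,i=11
  [24] ##... => #  t=0,i=1
  [23] #.### => .  t=0,i=8
  [22] #.##. => .  t=3,i=10
  [21] #.#.# => #  t=3,i=8
  [20] #.#.. => #  t=2,i=8
  [19] #..## => .  t=0,i=12
  [18] #..#. => .  t=1,i=9
  [17] #...# => #  t=1,i=12
  [16] #.... => .  t=0,i=2
  [15] .#### => #  t=3,i=3
  [14] .###. => .  t=0,i=9
  [13] .##.# => .  t=0,i=6
  [12] .##.. => #  t=0,i=0
  [11] .#.## => #  t=3,i=9
  [10] .#.#. => .  t=2,i=7
  [9] .#..# => #  t=1,i=8
  [8] .#... => .  t=1,i=11
  [7] ..### => #  t=3,i=2
  [6] ..##. => .  t=0,i=5
  [5] ..#.# => #  t=2,i=6
  [4] ..#.. => .  t=1,i=7
  [3] ...## => .  t=0,i=4
  [2] ...#. => #  t=1,i=6
  [1] ....# => .  t=0,i=3
  [0] ..... => .  t=1,i=4
  bits 00111001001100101001101010100100 = 959617700

959617700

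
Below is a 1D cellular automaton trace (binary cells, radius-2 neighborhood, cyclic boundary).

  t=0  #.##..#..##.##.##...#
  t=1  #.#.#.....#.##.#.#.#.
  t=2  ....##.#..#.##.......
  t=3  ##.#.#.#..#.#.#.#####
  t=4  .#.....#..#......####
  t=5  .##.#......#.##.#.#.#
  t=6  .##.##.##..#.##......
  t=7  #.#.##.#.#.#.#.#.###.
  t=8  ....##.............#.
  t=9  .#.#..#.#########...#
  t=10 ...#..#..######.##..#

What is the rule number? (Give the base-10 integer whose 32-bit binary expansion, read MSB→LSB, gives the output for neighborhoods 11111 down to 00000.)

3008405801

  ##### -> #   bit 31 = 1  t=3,i=18
  ####. -> .   bit 30 = 0  t=3,i=0
  ###.# -> #   bit 29 = 1  t=3,i=1
  ###.. -> #   bit 28 = 1  t=9,i=16
  ##.## -> .   bit 27 = 0  t=0,i=1
  ##.#. -> .   bit 26 = 0  t=1,i=14
  ##..# -> #   bit 25 = 1  t=0,i=4
  ##... -> #   bit 24 = 1  t=0,i=17
  #.### -> .   bit 23 = 0  t=3,i=16
  #.##. -> #   bit 22 = 1  t=0,i=2
  #.#.# -> .   bit 21 = 0  t=1,i=0
  #.#.. -> #   bit 20 = 1  t=1,i=4
  #..## -> .   bit 19 = 0  t=0,i=8
  #..#. -> .   bit 18 = 0  t=0,i=5
  #...# -> .   bit 17 = 0  t=0,i=18
  #.... -> .   bit 16 = 0  t=1,i=6
  .#### -> #   bit 15 = 1  t=3,i=17
  .###. -> .   bit 14 = 0  t=7,i=18
  .##.# -> #   bit 13 = 1  t=0,i=0
  .##.. -> .   bit 12 = 0  t=0,i=3
  .#.## -> .   bit 11 = 0  t=1,i=11
  .#.#. -> .   bit 10 = 0  t=1,i=1
  .#..# -> .   bit 9 = 0  t=0,i=7
  .#... -> #   bit 8 = 1  t=1,i=5
  ..### -> .   bit 7 = 0  t=4,i=17
  ..##. -> .   bit 6 = 0  t=0,i=9
  ..#.# -> #   bit 5 = 1  t=1,i=10
  ..#.. -> .   bit 4 = 0  t=0,i=6
  ...## -> #   bit 3 = 1  t=0,i=19
  ...#. -> .   bit 2 = 0  t=1,i=9
  ....# -> .   bit 1 = 0  t=1,i=8
  ..... -> #   bit 0 = 1  t=1,i=7
  bits 10110011010100001010000100101001 = 3008405801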